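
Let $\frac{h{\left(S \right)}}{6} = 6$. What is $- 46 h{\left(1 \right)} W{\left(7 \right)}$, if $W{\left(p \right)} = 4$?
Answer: $-6624$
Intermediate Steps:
$h{\left(S \right)} = 36$ ($h{\left(S \right)} = 6 \cdot 6 = 36$)
$- 46 h{\left(1 \right)} W{\left(7 \right)} = \left(-46\right) 36 \cdot 4 = \left(-1656\right) 4 = -6624$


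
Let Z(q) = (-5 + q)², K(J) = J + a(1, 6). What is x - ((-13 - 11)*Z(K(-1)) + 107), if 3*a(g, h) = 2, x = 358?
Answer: 2801/3 ≈ 933.67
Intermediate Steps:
a(g, h) = ⅔ (a(g, h) = (⅓)*2 = ⅔)
K(J) = ⅔ + J (K(J) = J + ⅔ = ⅔ + J)
x - ((-13 - 11)*Z(K(-1)) + 107) = 358 - ((-13 - 11)*(-5 + (⅔ - 1))² + 107) = 358 - (-24*(-5 - ⅓)² + 107) = 358 - (-24*(-16/3)² + 107) = 358 - (-24*256/9 + 107) = 358 - (-2048/3 + 107) = 358 - 1*(-1727/3) = 358 + 1727/3 = 2801/3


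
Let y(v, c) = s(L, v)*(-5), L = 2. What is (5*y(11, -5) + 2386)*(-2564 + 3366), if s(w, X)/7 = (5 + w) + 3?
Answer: 510072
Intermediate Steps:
s(w, X) = 56 + 7*w (s(w, X) = 7*((5 + w) + 3) = 7*(8 + w) = 56 + 7*w)
y(v, c) = -350 (y(v, c) = (56 + 7*2)*(-5) = (56 + 14)*(-5) = 70*(-5) = -350)
(5*y(11, -5) + 2386)*(-2564 + 3366) = (5*(-350) + 2386)*(-2564 + 3366) = (-1750 + 2386)*802 = 636*802 = 510072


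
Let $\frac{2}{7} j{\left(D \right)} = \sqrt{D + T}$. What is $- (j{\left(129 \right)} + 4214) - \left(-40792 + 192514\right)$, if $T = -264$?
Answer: $-155936 - \frac{21 i \sqrt{15}}{2} \approx -1.5594 \cdot 10^{5} - 40.666 i$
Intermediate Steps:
$j{\left(D \right)} = \frac{7 \sqrt{-264 + D}}{2}$ ($j{\left(D \right)} = \frac{7 \sqrt{D - 264}}{2} = \frac{7 \sqrt{-264 + D}}{2}$)
$- (j{\left(129 \right)} + 4214) - \left(-40792 + 192514\right) = - (\frac{7 \sqrt{-264 + 129}}{2} + 4214) - \left(-40792 + 192514\right) = - (\frac{7 \sqrt{-135}}{2} + 4214) - 151722 = - (\frac{7 \cdot 3 i \sqrt{15}}{2} + 4214) - 151722 = - (\frac{21 i \sqrt{15}}{2} + 4214) - 151722 = - (4214 + \frac{21 i \sqrt{15}}{2}) - 151722 = \left(-4214 - \frac{21 i \sqrt{15}}{2}\right) - 151722 = -155936 - \frac{21 i \sqrt{15}}{2}$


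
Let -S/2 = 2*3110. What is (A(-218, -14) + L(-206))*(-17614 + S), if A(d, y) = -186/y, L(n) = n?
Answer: 40542846/7 ≈ 5.7918e+6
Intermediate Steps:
S = -12440 (S = -4*3110 = -2*6220 = -12440)
(A(-218, -14) + L(-206))*(-17614 + S) = (-186/(-14) - 206)*(-17614 - 12440) = (-186*(-1/14) - 206)*(-30054) = (93/7 - 206)*(-30054) = -1349/7*(-30054) = 40542846/7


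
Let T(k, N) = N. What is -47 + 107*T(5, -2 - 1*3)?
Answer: -582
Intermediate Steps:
-47 + 107*T(5, -2 - 1*3) = -47 + 107*(-2 - 1*3) = -47 + 107*(-2 - 3) = -47 + 107*(-5) = -47 - 535 = -582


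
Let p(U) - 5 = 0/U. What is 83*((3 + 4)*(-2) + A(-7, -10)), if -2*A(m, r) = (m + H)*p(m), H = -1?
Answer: 498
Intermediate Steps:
p(U) = 5 (p(U) = 5 + 0/U = 5 + 0 = 5)
A(m, r) = 5/2 - 5*m/2 (A(m, r) = -(m - 1)*5/2 = -(-1 + m)*5/2 = -(-5 + 5*m)/2 = 5/2 - 5*m/2)
83*((3 + 4)*(-2) + A(-7, -10)) = 83*((3 + 4)*(-2) + (5/2 - 5/2*(-7))) = 83*(7*(-2) + (5/2 + 35/2)) = 83*(-14 + 20) = 83*6 = 498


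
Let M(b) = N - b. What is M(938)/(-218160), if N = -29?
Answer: 967/218160 ≈ 0.0044325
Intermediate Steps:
M(b) = -29 - b
M(938)/(-218160) = (-29 - 1*938)/(-218160) = (-29 - 938)*(-1/218160) = -967*(-1/218160) = 967/218160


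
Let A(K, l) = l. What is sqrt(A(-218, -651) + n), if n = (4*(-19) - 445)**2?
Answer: sqrt(270790) ≈ 520.38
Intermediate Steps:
n = 271441 (n = (-76 - 445)**2 = (-521)**2 = 271441)
sqrt(A(-218, -651) + n) = sqrt(-651 + 271441) = sqrt(270790)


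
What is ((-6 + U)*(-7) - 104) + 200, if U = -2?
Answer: 152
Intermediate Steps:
((-6 + U)*(-7) - 104) + 200 = ((-6 - 2)*(-7) - 104) + 200 = (-8*(-7) - 104) + 200 = (56 - 104) + 200 = -48 + 200 = 152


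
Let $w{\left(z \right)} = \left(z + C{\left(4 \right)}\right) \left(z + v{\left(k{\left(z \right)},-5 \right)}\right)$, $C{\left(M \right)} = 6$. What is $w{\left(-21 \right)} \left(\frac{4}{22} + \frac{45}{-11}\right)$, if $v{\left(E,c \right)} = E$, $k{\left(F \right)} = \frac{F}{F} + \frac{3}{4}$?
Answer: $- \frac{4515}{4} \approx -1128.8$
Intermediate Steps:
$k{\left(F \right)} = \frac{7}{4}$ ($k{\left(F \right)} = 1 + 3 \cdot \frac{1}{4} = 1 + \frac{3}{4} = \frac{7}{4}$)
$w{\left(z \right)} = \left(6 + z\right) \left(\frac{7}{4} + z\right)$ ($w{\left(z \right)} = \left(z + 6\right) \left(z + \frac{7}{4}\right) = \left(6 + z\right) \left(\frac{7}{4} + z\right)$)
$w{\left(-21 \right)} \left(\frac{4}{22} + \frac{45}{-11}\right) = \left(\frac{21}{2} + \left(-21\right)^{2} + \frac{31}{4} \left(-21\right)\right) \left(\frac{4}{22} + \frac{45}{-11}\right) = \left(\frac{21}{2} + 441 - \frac{651}{4}\right) \left(4 \cdot \frac{1}{22} + 45 \left(- \frac{1}{11}\right)\right) = \frac{1155 \left(\frac{2}{11} - \frac{45}{11}\right)}{4} = \frac{1155}{4} \left(- \frac{43}{11}\right) = - \frac{4515}{4}$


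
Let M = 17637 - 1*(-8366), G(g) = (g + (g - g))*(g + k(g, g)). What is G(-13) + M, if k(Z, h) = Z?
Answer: 26341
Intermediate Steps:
G(g) = 2*g**2 (G(g) = (g + (g - g))*(g + g) = (g + 0)*(2*g) = g*(2*g) = 2*g**2)
M = 26003 (M = 17637 + 8366 = 26003)
G(-13) + M = 2*(-13)**2 + 26003 = 2*169 + 26003 = 338 + 26003 = 26341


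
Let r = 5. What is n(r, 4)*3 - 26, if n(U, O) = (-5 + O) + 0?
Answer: -29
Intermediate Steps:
n(U, O) = -5 + O
n(r, 4)*3 - 26 = (-5 + 4)*3 - 26 = -1*3 - 26 = -3 - 26 = -29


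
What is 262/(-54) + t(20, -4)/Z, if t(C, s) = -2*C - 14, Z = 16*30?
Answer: -10723/2160 ≈ -4.9644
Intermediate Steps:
Z = 480
t(C, s) = -14 - 2*C
262/(-54) + t(20, -4)/Z = 262/(-54) + (-14 - 2*20)/480 = 262*(-1/54) + (-14 - 40)*(1/480) = -131/27 - 54*1/480 = -131/27 - 9/80 = -10723/2160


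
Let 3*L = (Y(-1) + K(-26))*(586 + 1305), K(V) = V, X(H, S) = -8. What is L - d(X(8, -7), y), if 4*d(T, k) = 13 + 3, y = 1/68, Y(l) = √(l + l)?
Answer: -49178/3 + 1891*I*√2/3 ≈ -16393.0 + 891.43*I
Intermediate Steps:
Y(l) = √2*√l (Y(l) = √(2*l) = √2*√l)
y = 1/68 ≈ 0.014706
d(T, k) = 4 (d(T, k) = (13 + 3)/4 = (¼)*16 = 4)
L = -49166/3 + 1891*I*√2/3 (L = ((√2*√(-1) - 26)*(586 + 1305))/3 = ((√2*I - 26)*1891)/3 = ((I*√2 - 26)*1891)/3 = ((-26 + I*√2)*1891)/3 = (-49166 + 1891*I*√2)/3 = -49166/3 + 1891*I*√2/3 ≈ -16389.0 + 891.43*I)
L - d(X(8, -7), y) = (-49166/3 + 1891*I*√2/3) - 1*4 = (-49166/3 + 1891*I*√2/3) - 4 = -49178/3 + 1891*I*√2/3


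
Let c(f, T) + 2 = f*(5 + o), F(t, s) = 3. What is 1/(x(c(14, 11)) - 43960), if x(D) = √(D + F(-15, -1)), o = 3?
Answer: -43960/1932481487 - √113/1932481487 ≈ -2.2753e-5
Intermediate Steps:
c(f, T) = -2 + 8*f (c(f, T) = -2 + f*(5 + 3) = -2 + f*8 = -2 + 8*f)
x(D) = √(3 + D) (x(D) = √(D + 3) = √(3 + D))
1/(x(c(14, 11)) - 43960) = 1/(√(3 + (-2 + 8*14)) - 43960) = 1/(√(3 + (-2 + 112)) - 43960) = 1/(√(3 + 110) - 43960) = 1/(√113 - 43960) = 1/(-43960 + √113)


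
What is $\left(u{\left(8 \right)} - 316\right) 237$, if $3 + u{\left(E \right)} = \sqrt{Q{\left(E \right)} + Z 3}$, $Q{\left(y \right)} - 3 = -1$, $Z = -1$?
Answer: $-75603 + 237 i \approx -75603.0 + 237.0 i$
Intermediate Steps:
$Q{\left(y \right)} = 2$ ($Q{\left(y \right)} = 3 - 1 = 2$)
$u{\left(E \right)} = -3 + i$ ($u{\left(E \right)} = -3 + \sqrt{2 - 3} = -3 + \sqrt{-1} = -3 + i$)
$\left(u{\left(8 \right)} - 316\right) 237 = \left(\left(-3 + i\right) - 316\right) 237 = \left(-319 + i\right) 237 = -75603 + 237 i$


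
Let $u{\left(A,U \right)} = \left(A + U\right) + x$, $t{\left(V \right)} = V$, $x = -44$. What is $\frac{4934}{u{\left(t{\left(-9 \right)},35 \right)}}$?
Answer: $- \frac{2467}{9} \approx -274.11$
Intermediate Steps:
$u{\left(A,U \right)} = -44 + A + U$ ($u{\left(A,U \right)} = \left(A + U\right) - 44 = -44 + A + U$)
$\frac{4934}{u{\left(t{\left(-9 \right)},35 \right)}} = \frac{4934}{-44 - 9 + 35} = \frac{4934}{-18} = 4934 \left(- \frac{1}{18}\right) = - \frac{2467}{9}$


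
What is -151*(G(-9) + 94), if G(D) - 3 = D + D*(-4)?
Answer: -18724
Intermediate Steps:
G(D) = 3 - 3*D (G(D) = 3 + (D + D*(-4)) = 3 + (D - 4*D) = 3 - 3*D)
-151*(G(-9) + 94) = -151*((3 - 3*(-9)) + 94) = -151*((3 + 27) + 94) = -151*(30 + 94) = -151*124 = -18724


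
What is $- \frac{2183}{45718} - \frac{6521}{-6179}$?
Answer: $\frac{284638321}{282491522} \approx 1.0076$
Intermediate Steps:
$- \frac{2183}{45718} - \frac{6521}{-6179} = \left(-2183\right) \frac{1}{45718} - - \frac{6521}{6179} = - \frac{2183}{45718} + \frac{6521}{6179} = \frac{284638321}{282491522}$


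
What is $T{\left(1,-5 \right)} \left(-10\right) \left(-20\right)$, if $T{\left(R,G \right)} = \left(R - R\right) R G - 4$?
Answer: $-800$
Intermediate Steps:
$T{\left(R,G \right)} = -4$ ($T{\left(R,G \right)} = 0 R G - 4 = 0 G - 4 = 0 - 4 = -4$)
$T{\left(1,-5 \right)} \left(-10\right) \left(-20\right) = \left(-4\right) \left(-10\right) \left(-20\right) = 40 \left(-20\right) = -800$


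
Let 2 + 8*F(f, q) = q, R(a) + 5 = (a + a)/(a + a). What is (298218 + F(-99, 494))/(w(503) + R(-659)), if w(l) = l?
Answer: 596559/998 ≈ 597.75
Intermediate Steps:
R(a) = -4 (R(a) = -5 + (a + a)/(a + a) = -5 + (2*a)/((2*a)) = -5 + (2*a)*(1/(2*a)) = -5 + 1 = -4)
F(f, q) = -¼ + q/8
(298218 + F(-99, 494))/(w(503) + R(-659)) = (298218 + (-¼ + (⅛)*494))/(503 - 4) = (298218 + (-¼ + 247/4))/499 = (298218 + 123/2)*(1/499) = (596559/2)*(1/499) = 596559/998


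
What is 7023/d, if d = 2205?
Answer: 2341/735 ≈ 3.1850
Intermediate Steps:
7023/d = 7023/2205 = 7023*(1/2205) = 2341/735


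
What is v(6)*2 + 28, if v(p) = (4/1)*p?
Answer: 76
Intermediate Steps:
v(p) = 4*p (v(p) = (4*1)*p = 4*p)
v(6)*2 + 28 = (4*6)*2 + 28 = 24*2 + 28 = 48 + 28 = 76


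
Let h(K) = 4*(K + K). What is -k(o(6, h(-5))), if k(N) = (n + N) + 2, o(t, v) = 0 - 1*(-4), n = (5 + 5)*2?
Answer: -26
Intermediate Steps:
h(K) = 8*K (h(K) = 4*(2*K) = 8*K)
n = 20 (n = 10*2 = 20)
o(t, v) = 4 (o(t, v) = 0 + 4 = 4)
k(N) = 22 + N (k(N) = (20 + N) + 2 = 22 + N)
-k(o(6, h(-5))) = -(22 + 4) = -1*26 = -26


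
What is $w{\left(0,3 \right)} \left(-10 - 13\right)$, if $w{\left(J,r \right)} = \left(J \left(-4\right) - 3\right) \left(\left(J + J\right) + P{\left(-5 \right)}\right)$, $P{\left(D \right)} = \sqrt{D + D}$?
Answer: $69 i \sqrt{10} \approx 218.2 i$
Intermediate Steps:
$P{\left(D \right)} = \sqrt{2} \sqrt{D}$ ($P{\left(D \right)} = \sqrt{2 D} = \sqrt{2} \sqrt{D}$)
$w{\left(J,r \right)} = \left(-3 - 4 J\right) \left(2 J + i \sqrt{10}\right)$ ($w{\left(J,r \right)} = \left(J \left(-4\right) - 3\right) \left(\left(J + J\right) + \sqrt{2} \sqrt{-5}\right) = \left(- 4 J - 3\right) \left(2 J + \sqrt{2} i \sqrt{5}\right) = \left(-3 - 4 J\right) \left(2 J + i \sqrt{10}\right)$)
$w{\left(0,3 \right)} \left(-10 - 13\right) = \left(- 8 \cdot 0^{2} - 0 - 3 i \sqrt{10} - 4 i 0 \sqrt{10}\right) \left(-10 - 13\right) = \left(\left(-8\right) 0 + 0 - 3 i \sqrt{10} + 0\right) \left(-23\right) = \left(0 + 0 - 3 i \sqrt{10} + 0\right) \left(-23\right) = - 3 i \sqrt{10} \left(-23\right) = 69 i \sqrt{10}$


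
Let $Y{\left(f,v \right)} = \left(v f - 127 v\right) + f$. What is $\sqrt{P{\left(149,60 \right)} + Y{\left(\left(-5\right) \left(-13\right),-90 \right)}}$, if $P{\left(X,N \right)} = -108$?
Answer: $7 \sqrt{113} \approx 74.411$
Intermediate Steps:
$Y{\left(f,v \right)} = f - 127 v + f v$ ($Y{\left(f,v \right)} = \left(f v - 127 v\right) + f = \left(- 127 v + f v\right) + f = f - 127 v + f v$)
$\sqrt{P{\left(149,60 \right)} + Y{\left(\left(-5\right) \left(-13\right),-90 \right)}} = \sqrt{-108 - \left(-11495 - \left(-5\right) \left(-13\right) \left(-90\right)\right)} = \sqrt{-108 + \left(65 + 11430 + 65 \left(-90\right)\right)} = \sqrt{-108 + \left(65 + 11430 - 5850\right)} = \sqrt{-108 + 5645} = \sqrt{5537} = 7 \sqrt{113}$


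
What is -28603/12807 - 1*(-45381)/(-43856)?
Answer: -1835607635/561663792 ≈ -3.2682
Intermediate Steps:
-28603/12807 - 1*(-45381)/(-43856) = -28603*1/12807 + 45381*(-1/43856) = -28603/12807 - 45381/43856 = -1835607635/561663792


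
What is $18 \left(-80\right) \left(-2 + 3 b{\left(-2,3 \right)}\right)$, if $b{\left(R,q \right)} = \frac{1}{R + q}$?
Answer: $-1440$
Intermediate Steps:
$18 \left(-80\right) \left(-2 + 3 b{\left(-2,3 \right)}\right) = 18 \left(-80\right) \left(-2 + \frac{3}{-2 + 3}\right) = - 1440 \left(-2 + \frac{3}{1}\right) = - 1440 \left(-2 + 3 \cdot 1\right) = - 1440 \left(-2 + 3\right) = \left(-1440\right) 1 = -1440$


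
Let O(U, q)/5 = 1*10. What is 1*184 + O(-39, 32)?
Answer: 234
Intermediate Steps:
O(U, q) = 50 (O(U, q) = 5*(1*10) = 5*10 = 50)
1*184 + O(-39, 32) = 1*184 + 50 = 184 + 50 = 234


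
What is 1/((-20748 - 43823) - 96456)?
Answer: -1/161027 ≈ -6.2101e-6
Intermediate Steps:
1/((-20748 - 43823) - 96456) = 1/(-64571 - 96456) = 1/(-161027) = -1/161027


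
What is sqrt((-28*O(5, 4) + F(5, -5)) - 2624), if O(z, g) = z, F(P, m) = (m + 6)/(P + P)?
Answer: 3*I*sqrt(30710)/10 ≈ 52.573*I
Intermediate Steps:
F(P, m) = (6 + m)/(2*P) (F(P, m) = (6 + m)/((2*P)) = (6 + m)*(1/(2*P)) = (6 + m)/(2*P))
sqrt((-28*O(5, 4) + F(5, -5)) - 2624) = sqrt((-28*5 + (1/2)*(6 - 5)/5) - 2624) = sqrt((-140 + (1/2)*(1/5)*1) - 2624) = sqrt((-140 + 1/10) - 2624) = sqrt(-1399/10 - 2624) = sqrt(-27639/10) = 3*I*sqrt(30710)/10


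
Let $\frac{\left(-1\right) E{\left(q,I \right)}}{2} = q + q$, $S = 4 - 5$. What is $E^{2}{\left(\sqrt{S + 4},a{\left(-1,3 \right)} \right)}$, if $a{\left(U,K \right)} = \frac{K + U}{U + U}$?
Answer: $48$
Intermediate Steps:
$S = -1$
$a{\left(U,K \right)} = \frac{K + U}{2 U}$
$E{\left(q,I \right)} = - 4 q$ ($E{\left(q,I \right)} = - 2 \left(q + q\right) = - 2 \cdot 2 q = - 4 q$)
$E^{2}{\left(\sqrt{S + 4},a{\left(-1,3 \right)} \right)} = \left(- 4 \sqrt{-1 + 4}\right)^{2} = \left(- 4 \sqrt{3}\right)^{2} = 48$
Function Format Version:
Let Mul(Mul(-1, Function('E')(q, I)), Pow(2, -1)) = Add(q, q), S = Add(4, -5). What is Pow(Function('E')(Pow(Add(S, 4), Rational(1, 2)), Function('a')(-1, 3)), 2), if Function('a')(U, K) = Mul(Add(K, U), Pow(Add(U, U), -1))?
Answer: 48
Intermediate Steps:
S = -1
Function('a')(U, K) = Mul(Rational(1, 2), Pow(U, -1), Add(K, U)) (Function('a')(U, K) = Mul(Add(K, U), Pow(Mul(2, U), -1)) = Mul(Add(K, U), Mul(Rational(1, 2), Pow(U, -1))) = Mul(Rational(1, 2), Pow(U, -1), Add(K, U)))
Function('E')(q, I) = Mul(-4, q) (Function('E')(q, I) = Mul(-2, Add(q, q)) = Mul(-2, Mul(2, q)) = Mul(-4, q))
Pow(Function('E')(Pow(Add(S, 4), Rational(1, 2)), Function('a')(-1, 3)), 2) = Pow(Mul(-4, Pow(Add(-1, 4), Rational(1, 2))), 2) = Pow(Mul(-4, Pow(3, Rational(1, 2))), 2) = 48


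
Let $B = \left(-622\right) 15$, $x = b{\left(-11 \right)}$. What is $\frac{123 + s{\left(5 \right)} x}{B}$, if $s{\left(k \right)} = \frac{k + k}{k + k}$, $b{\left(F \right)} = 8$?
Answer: $- \frac{131}{9330} \approx -0.014041$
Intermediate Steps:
$x = 8$
$s{\left(k \right)} = 1$ ($s{\left(k \right)} = \frac{2 k}{2 k} = 2 k \frac{1}{2 k} = 1$)
$B = -9330$
$\frac{123 + s{\left(5 \right)} x}{B} = \frac{123 + 1 \cdot 8}{-9330} = \left(123 + 8\right) \left(- \frac{1}{9330}\right) = 131 \left(- \frac{1}{9330}\right) = - \frac{131}{9330}$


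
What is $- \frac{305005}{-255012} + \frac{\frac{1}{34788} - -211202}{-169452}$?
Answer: $- \frac{6306302459687}{125272438636176} \approx -0.050341$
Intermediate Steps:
$- \frac{305005}{-255012} + \frac{\frac{1}{34788} - -211202}{-169452} = \left(-305005\right) \left(- \frac{1}{255012}\right) + \left(\frac{1}{34788} + 211202\right) \left(- \frac{1}{169452}\right) = \frac{305005}{255012} + \frac{7347295177}{34788} \left(- \frac{1}{169452}\right) = \frac{305005}{255012} - \frac{7347295177}{5894896176} = - \frac{6306302459687}{125272438636176}$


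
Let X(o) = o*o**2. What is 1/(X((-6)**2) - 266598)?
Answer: -1/219942 ≈ -4.5467e-6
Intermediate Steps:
X(o) = o**3
1/(X((-6)**2) - 266598) = 1/(((-6)**2)**3 - 266598) = 1/(36**3 - 266598) = 1/(46656 - 266598) = 1/(-219942) = -1/219942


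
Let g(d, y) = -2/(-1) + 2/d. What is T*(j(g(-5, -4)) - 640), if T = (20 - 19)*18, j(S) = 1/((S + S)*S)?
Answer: -737055/64 ≈ -11516.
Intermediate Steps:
g(d, y) = 2 + 2/d (g(d, y) = -2*(-1) + 2/d = 2 + 2/d)
j(S) = 1/(2*S**2) (j(S) = 1/(((2*S))*S) = (1/(2*S))/S = 1/(2*S**2))
T = 18 (T = 1*18 = 18)
T*(j(g(-5, -4)) - 640) = 18*(1/(2*(2 + 2/(-5))**2) - 640) = 18*(1/(2*(2 + 2*(-1/5))**2) - 640) = 18*(1/(2*(2 - 2/5)**2) - 640) = 18*(1/(2*(8/5)**2) - 640) = 18*((1/2)*(25/64) - 640) = 18*(25/128 - 640) = 18*(-81895/128) = -737055/64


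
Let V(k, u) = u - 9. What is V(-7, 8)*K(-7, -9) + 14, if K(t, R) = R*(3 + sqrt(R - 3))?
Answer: 41 + 18*I*sqrt(3) ≈ 41.0 + 31.177*I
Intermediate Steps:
V(k, u) = -9 + u
K(t, R) = R*(3 + sqrt(-3 + R))
V(-7, 8)*K(-7, -9) + 14 = (-9 + 8)*(-9*(3 + sqrt(-3 - 9))) + 14 = -(-9)*(3 + sqrt(-12)) + 14 = -(-9)*(3 + 2*I*sqrt(3)) + 14 = -(-27 - 18*I*sqrt(3)) + 14 = (27 + 18*I*sqrt(3)) + 14 = 41 + 18*I*sqrt(3)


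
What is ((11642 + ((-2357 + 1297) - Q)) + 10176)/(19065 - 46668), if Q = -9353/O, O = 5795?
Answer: -120301963/159959385 ≈ -0.75208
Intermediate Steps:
Q = -9353/5795 ≈ -1.6140
((11642 + ((-2357 + 1297) - Q)) + 10176)/(19065 - 46668) = ((11642 + ((-2357 + 1297) - 1*(-9353/5795))) + 10176)/(19065 - 46668) = ((11642 + (-1060 + 9353/5795)) + 10176)/(-27603) = ((11642 - 6133347/5795) + 10176)*(-1/27603) = (61332043/5795 + 10176)*(-1/27603) = (120301963/5795)*(-1/27603) = -120301963/159959385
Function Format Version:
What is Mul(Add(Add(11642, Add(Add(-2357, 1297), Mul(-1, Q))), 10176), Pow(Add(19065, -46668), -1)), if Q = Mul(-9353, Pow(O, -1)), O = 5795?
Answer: Rational(-120301963, 159959385) ≈ -0.75208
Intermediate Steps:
Q = Rational(-9353, 5795) (Q = Mul(-9353, Pow(5795, -1)) = Mul(-9353, Rational(1, 5795)) = Rational(-9353, 5795) ≈ -1.6140)
Mul(Add(Add(11642, Add(Add(-2357, 1297), Mul(-1, Q))), 10176), Pow(Add(19065, -46668), -1)) = Mul(Add(Add(11642, Add(Add(-2357, 1297), Mul(-1, Rational(-9353, 5795)))), 10176), Pow(Add(19065, -46668), -1)) = Mul(Add(Add(11642, Add(-1060, Rational(9353, 5795))), 10176), Pow(-27603, -1)) = Mul(Add(Add(11642, Rational(-6133347, 5795)), 10176), Rational(-1, 27603)) = Mul(Add(Rational(61332043, 5795), 10176), Rational(-1, 27603)) = Mul(Rational(120301963, 5795), Rational(-1, 27603)) = Rational(-120301963, 159959385)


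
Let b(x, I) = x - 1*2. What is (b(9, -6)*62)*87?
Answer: 37758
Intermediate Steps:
b(x, I) = -2 + x (b(x, I) = x - 2 = -2 + x)
(b(9, -6)*62)*87 = ((-2 + 9)*62)*87 = (7*62)*87 = 434*87 = 37758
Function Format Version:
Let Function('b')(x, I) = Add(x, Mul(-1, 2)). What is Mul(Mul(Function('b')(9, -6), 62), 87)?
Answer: 37758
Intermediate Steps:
Function('b')(x, I) = Add(-2, x) (Function('b')(x, I) = Add(x, -2) = Add(-2, x))
Mul(Mul(Function('b')(9, -6), 62), 87) = Mul(Mul(Add(-2, 9), 62), 87) = Mul(Mul(7, 62), 87) = Mul(434, 87) = 37758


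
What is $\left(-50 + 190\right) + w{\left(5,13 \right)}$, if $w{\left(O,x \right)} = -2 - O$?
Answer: $133$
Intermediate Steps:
$\left(-50 + 190\right) + w{\left(5,13 \right)} = \left(-50 + 190\right) - 7 = 140 - 7 = 133$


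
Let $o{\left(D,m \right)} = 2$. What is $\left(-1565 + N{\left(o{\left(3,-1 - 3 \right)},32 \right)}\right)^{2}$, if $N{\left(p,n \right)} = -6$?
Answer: $2468041$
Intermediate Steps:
$\left(-1565 + N{\left(o{\left(3,-1 - 3 \right)},32 \right)}\right)^{2} = \left(-1565 - 6\right)^{2} = \left(-1571\right)^{2} = 2468041$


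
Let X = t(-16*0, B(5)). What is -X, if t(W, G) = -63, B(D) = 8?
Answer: 63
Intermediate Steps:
X = -63
-X = -1*(-63) = 63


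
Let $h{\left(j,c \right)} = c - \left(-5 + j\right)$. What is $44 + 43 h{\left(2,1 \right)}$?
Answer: $216$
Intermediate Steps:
$h{\left(j,c \right)} = 5 + c - j$
$44 + 43 h{\left(2,1 \right)} = 44 + 43 \left(5 + 1 - 2\right) = 44 + 43 \cdot 4 = 44 + 172 = 216$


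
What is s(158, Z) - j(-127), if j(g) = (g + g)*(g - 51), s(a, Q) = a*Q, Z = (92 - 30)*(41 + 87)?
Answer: 1208676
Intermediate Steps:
Z = 7936 (Z = 62*128 = 7936)
s(a, Q) = Q*a
j(g) = 2*g*(-51 + g) (j(g) = (2*g)*(-51 + g) = 2*g*(-51 + g))
s(158, Z) - j(-127) = 7936*158 - 2*(-127)*(-51 - 127) = 1253888 - 2*(-127)*(-178) = 1253888 - 1*45212 = 1253888 - 45212 = 1208676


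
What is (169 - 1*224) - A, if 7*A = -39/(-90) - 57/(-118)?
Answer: -341536/6195 ≈ -55.131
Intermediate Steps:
A = 811/6195 (A = (-39/(-90) - 57/(-118))/7 = (-39*(-1/90) - 57*(-1/118))/7 = (13/30 + 57/118)/7 = (1/7)*(811/885) = 811/6195 ≈ 0.13091)
(169 - 1*224) - A = (169 - 1*224) - 1*811/6195 = (169 - 224) - 811/6195 = -55 - 811/6195 = -341536/6195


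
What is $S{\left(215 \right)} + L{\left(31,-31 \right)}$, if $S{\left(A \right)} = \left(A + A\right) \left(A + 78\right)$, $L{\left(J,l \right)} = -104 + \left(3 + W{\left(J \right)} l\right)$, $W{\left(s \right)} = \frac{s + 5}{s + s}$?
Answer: $125871$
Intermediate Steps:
$W{\left(s \right)} = \frac{5 + s}{2 s}$
$L{\left(J,l \right)} = -101 + \frac{l \left(5 + J\right)}{2 J}$ ($L{\left(J,l \right)} = -104 + \left(3 + \frac{5 + J}{2 J} l\right) = -104 + \left(3 + \frac{l \left(5 + J\right)}{2 J}\right) = -101 + \frac{l \left(5 + J\right)}{2 J}$)
$S{\left(A \right)} = 2 A \left(78 + A\right)$
$S{\left(215 \right)} + L{\left(31,-31 \right)} = 2 \cdot 215 \left(78 + 215\right) + \frac{\left(-202\right) 31 - 31 \left(5 + 31\right)}{2 \cdot 31} = 2 \cdot 215 \cdot 293 + \frac{1}{2} \cdot \frac{1}{31} \left(-6262 - 1116\right) = 125990 + \frac{1}{2} \cdot \frac{1}{31} \left(-6262 - 1116\right) = 125990 + \frac{1}{2} \cdot \frac{1}{31} \left(-7378\right) = 125990 - 119 = 125871$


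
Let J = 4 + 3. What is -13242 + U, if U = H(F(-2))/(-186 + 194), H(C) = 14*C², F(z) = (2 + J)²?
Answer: -7041/4 ≈ -1760.3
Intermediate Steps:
J = 7
F(z) = 81 (F(z) = (2 + 7)² = 9² = 81)
U = 45927/4 (U = (14*81²)/(-186 + 194) = (14*6561)/8 = (⅛)*91854 = 45927/4 ≈ 11482.)
-13242 + U = -13242 + 45927/4 = -7041/4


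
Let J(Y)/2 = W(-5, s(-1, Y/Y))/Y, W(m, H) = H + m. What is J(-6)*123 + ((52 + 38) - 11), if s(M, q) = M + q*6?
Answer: 79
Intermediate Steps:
s(M, q) = M + 6*q
J(Y) = 0 (J(Y) = 2*(((-1 + 6*(Y/Y)) - 5)/Y) = 2*(((-1 + 6*1) - 5)/Y) = 2*(((-1 + 6) - 5)/Y) = 2*((5 - 5)/Y) = 2*(0/Y) = 2*0 = 0)
J(-6)*123 + ((52 + 38) - 11) = 0*123 + ((52 + 38) - 11) = 0 + (90 - 11) = 0 + 79 = 79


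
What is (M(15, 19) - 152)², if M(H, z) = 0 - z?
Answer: 29241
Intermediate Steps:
M(H, z) = -z
(M(15, 19) - 152)² = (-1*19 - 152)² = (-19 - 152)² = (-171)² = 29241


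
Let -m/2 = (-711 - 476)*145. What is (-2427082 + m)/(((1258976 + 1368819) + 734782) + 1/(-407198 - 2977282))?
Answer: -7049370936960/11380574604959 ≈ -0.61942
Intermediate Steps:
m = 344230 (m = -2*(-711 - 476)*145 = -(-2374)*145 = -2*(-172115) = 344230)
(-2427082 + m)/(((1258976 + 1368819) + 734782) + 1/(-407198 - 2977282)) = (-2427082 + 344230)/(((1258976 + 1368819) + 734782) + 1/(-407198 - 2977282)) = -2082852/((2627795 + 734782) + 1/(-3384480)) = -2082852/(3362577 - 1/3384480) = -2082852/11380574604959/3384480 = -2082852*3384480/11380574604959 = -7049370936960/11380574604959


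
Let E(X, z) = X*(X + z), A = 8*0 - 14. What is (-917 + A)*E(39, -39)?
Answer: 0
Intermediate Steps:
A = -14 (A = 0 - 14 = -14)
(-917 + A)*E(39, -39) = (-917 - 14)*(39*(39 - 39)) = -36309*0 = -931*0 = 0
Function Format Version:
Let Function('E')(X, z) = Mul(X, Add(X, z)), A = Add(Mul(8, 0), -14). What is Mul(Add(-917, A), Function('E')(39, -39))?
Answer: 0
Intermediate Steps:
A = -14 (A = Add(0, -14) = -14)
Mul(Add(-917, A), Function('E')(39, -39)) = Mul(Add(-917, -14), Mul(39, Add(39, -39))) = Mul(-931, Mul(39, 0)) = Mul(-931, 0) = 0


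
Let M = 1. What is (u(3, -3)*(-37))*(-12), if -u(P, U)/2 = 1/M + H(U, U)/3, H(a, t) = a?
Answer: 0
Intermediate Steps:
u(P, U) = -2 - 2*U/3 (u(P, U) = -2*(1/1 + U/3) = -2*(1*1 + U*(⅓)) = -2*(1 + U/3) = -2 - 2*U/3)
(u(3, -3)*(-37))*(-12) = ((-2 - ⅔*(-3))*(-37))*(-12) = ((-2 + 2)*(-37))*(-12) = (0*(-37))*(-12) = 0*(-12) = 0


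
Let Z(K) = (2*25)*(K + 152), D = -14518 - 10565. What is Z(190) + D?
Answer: -7983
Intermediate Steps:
D = -25083
Z(K) = 7600 + 50*K (Z(K) = 50*(152 + K) = 7600 + 50*K)
Z(190) + D = (7600 + 50*190) - 25083 = (7600 + 9500) - 25083 = 17100 - 25083 = -7983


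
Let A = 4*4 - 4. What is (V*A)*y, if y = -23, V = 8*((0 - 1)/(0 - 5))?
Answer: -2208/5 ≈ -441.60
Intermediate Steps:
A = 12 (A = 16 - 4 = 12)
V = 8/5 (V = 8*(-1/(-5)) = 8*(-1*(-1/5)) = 8*(1/5) = 8/5 ≈ 1.6000)
(V*A)*y = ((8/5)*12)*(-23) = (96/5)*(-23) = -2208/5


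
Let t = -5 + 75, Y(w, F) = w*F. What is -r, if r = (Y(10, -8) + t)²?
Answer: -100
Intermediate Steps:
Y(w, F) = F*w
t = 70
r = 100 (r = (-8*10 + 70)² = (-80 + 70)² = (-10)² = 100)
-r = -1*100 = -100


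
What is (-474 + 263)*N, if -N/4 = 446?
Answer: 376424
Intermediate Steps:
N = -1784 (N = -4*446 = -1784)
(-474 + 263)*N = (-474 + 263)*(-1784) = -211*(-1784) = 376424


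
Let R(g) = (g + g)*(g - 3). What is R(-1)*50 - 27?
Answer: 373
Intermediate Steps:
R(g) = 2*g*(-3 + g) (R(g) = (2*g)*(-3 + g) = 2*g*(-3 + g))
R(-1)*50 - 27 = (2*(-1)*(-3 - 1))*50 - 27 = (2*(-1)*(-4))*50 - 27 = 8*50 - 27 = 400 - 27 = 373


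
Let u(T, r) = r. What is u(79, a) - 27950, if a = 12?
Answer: -27938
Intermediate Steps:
u(79, a) - 27950 = 12 - 27950 = -27938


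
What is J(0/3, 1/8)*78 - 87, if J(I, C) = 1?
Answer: -9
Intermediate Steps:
J(0/3, 1/8)*78 - 87 = 1*78 - 87 = 78 - 87 = -9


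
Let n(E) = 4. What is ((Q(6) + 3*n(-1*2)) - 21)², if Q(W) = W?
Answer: 9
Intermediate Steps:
((Q(6) + 3*n(-1*2)) - 21)² = ((6 + 3*4) - 21)² = ((6 + 12) - 21)² = (18 - 21)² = (-3)² = 9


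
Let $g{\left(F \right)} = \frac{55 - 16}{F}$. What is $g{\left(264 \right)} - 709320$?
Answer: $- \frac{62420147}{88} \approx -7.0932 \cdot 10^{5}$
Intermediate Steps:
$g{\left(F \right)} = \frac{39}{F}$
$g{\left(264 \right)} - 709320 = \frac{39}{264} - 709320 = 39 \cdot \frac{1}{264} - 709320 = \frac{13}{88} - 709320 = - \frac{62420147}{88}$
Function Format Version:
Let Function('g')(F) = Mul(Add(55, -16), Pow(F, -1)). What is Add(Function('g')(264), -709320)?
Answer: Rational(-62420147, 88) ≈ -7.0932e+5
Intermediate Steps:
Function('g')(F) = Mul(39, Pow(F, -1))
Add(Function('g')(264), -709320) = Add(Mul(39, Pow(264, -1)), -709320) = Add(Mul(39, Rational(1, 264)), -709320) = Add(Rational(13, 88), -709320) = Rational(-62420147, 88)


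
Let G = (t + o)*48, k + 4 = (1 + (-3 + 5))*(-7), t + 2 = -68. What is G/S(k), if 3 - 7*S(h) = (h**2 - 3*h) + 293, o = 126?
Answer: -3136/165 ≈ -19.006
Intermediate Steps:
t = -70 (t = -2 - 68 = -70)
k = -25 (k = -4 + (1 + (-3 + 5))*(-7) = -4 + (1 + 2)*(-7) = -4 + 3*(-7) = -4 - 21 = -25)
S(h) = -290/7 - h**2/7 + 3*h/7 (S(h) = 3/7 - ((h**2 - 3*h) + 293)/7 = 3/7 - (293 + h**2 - 3*h)/7 = 3/7 + (-293/7 - h**2/7 + 3*h/7) = -290/7 - h**2/7 + 3*h/7)
G = 2688 (G = (-70 + 126)*48 = 56*48 = 2688)
G/S(k) = 2688/(-290/7 - 1/7*(-25)**2 + (3/7)*(-25)) = 2688/(-290/7 - 1/7*625 - 75/7) = 2688/(-290/7 - 625/7 - 75/7) = 2688/(-990/7) = 2688*(-7/990) = -3136/165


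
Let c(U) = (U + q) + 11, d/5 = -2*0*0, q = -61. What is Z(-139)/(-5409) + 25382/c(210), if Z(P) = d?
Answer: 12691/80 ≈ 158.64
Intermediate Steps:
d = 0 (d = 5*(-2*0*0) = 5*(0*0) = 5*0 = 0)
Z(P) = 0
c(U) = -50 + U (c(U) = (U - 61) + 11 = (-61 + U) + 11 = -50 + U)
Z(-139)/(-5409) + 25382/c(210) = 0/(-5409) + 25382/(-50 + 210) = 0*(-1/5409) + 25382/160 = 0 + 25382*(1/160) = 0 + 12691/80 = 12691/80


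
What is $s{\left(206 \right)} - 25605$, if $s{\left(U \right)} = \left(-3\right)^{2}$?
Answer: $-25596$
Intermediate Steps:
$s{\left(U \right)} = 9$
$s{\left(206 \right)} - 25605 = 9 - 25605 = -25596$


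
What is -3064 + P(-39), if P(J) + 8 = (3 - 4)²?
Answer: -3071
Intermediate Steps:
P(J) = -7 (P(J) = -8 + (3 - 4)² = -8 + (-1)² = -8 + 1 = -7)
-3064 + P(-39) = -3064 - 7 = -3071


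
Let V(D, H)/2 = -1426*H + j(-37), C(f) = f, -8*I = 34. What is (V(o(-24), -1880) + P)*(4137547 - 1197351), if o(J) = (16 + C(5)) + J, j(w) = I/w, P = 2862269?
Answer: 894669540269974/37 ≈ 2.4180e+13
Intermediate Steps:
I = -17/4 (I = -1/8*34 = -17/4 ≈ -4.2500)
j(w) = -17/(4*w)
o(J) = 21 + J (o(J) = (16 + 5) + J = 21 + J)
V(D, H) = 17/74 - 2852*H (V(D, H) = 2*(-1426*H - 17/4/(-37)) = 2*(-1426*H - 17/4*(-1/37)) = 2*(-1426*H + 17/148) = 2*(17/148 - 1426*H) = 17/74 - 2852*H)
(V(o(-24), -1880) + P)*(4137547 - 1197351) = ((17/74 - 2852*(-1880)) + 2862269)*(4137547 - 1197351) = ((17/74 + 5361760) + 2862269)*2940196 = (396770257/74 + 2862269)*2940196 = (608578163/74)*2940196 = 894669540269974/37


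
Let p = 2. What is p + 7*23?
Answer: 163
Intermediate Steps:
p + 7*23 = 2 + 7*23 = 2 + 161 = 163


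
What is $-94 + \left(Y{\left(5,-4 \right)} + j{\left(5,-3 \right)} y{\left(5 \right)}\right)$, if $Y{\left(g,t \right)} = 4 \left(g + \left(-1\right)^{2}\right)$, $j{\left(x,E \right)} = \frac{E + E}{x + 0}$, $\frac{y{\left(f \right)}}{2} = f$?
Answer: $-82$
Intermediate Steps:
$y{\left(f \right)} = 2 f$
$j{\left(x,E \right)} = \frac{2 E}{x}$
$Y{\left(g,t \right)} = 4 + 4 g$ ($Y{\left(g,t \right)} = 4 \left(g + 1\right) = 4 \left(1 + g\right) = 4 + 4 g$)
$-94 + \left(Y{\left(5,-4 \right)} + j{\left(5,-3 \right)} y{\left(5 \right)}\right) = -94 + \left(\left(4 + 4 \cdot 5\right) + 2 \left(-3\right) \frac{1}{5} \cdot 2 \cdot 5\right) = -94 + \left(\left(4 + 20\right) + 2 \left(-3\right) \frac{1}{5} \cdot 10\right) = -94 + \left(24 - 12\right) = -94 + 12 = -82$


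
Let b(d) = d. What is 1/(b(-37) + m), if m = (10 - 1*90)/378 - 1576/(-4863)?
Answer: -306369/11301205 ≈ -0.027109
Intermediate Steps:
m = 34448/306369 (m = (10 - 90)*(1/378) - 1576*(-1/4863) = -80*1/378 + 1576/4863 = -40/189 + 1576/4863 = 34448/306369 ≈ 0.11244)
1/(b(-37) + m) = 1/(-37 + 34448/306369) = 1/(-11301205/306369) = -306369/11301205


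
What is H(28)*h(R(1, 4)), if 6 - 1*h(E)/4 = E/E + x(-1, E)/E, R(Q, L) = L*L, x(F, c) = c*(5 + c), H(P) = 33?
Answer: -2112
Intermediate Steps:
R(Q, L) = L**2
h(E) = -4*E (h(E) = 24 - 4*(E/E + (E*(5 + E))/E) = 24 - 4*(1 + (5 + E)) = 24 - 4*(6 + E) = 24 + (-24 - 4*E) = -4*E)
H(28)*h(R(1, 4)) = 33*(-4*4**2) = 33*(-4*16) = 33*(-64) = -2112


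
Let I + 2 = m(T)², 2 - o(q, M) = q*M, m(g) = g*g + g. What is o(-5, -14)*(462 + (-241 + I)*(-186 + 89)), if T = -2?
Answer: -1607860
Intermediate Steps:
m(g) = g + g² (m(g) = g² + g = g + g²)
o(q, M) = 2 - M*q (o(q, M) = 2 - q*M = 2 - M*q)
I = 2 (I = -2 + (-2*(1 - 2))² = -2 + (-2*(-1))² = -2 + 2² = -2 + 4 = 2)
o(-5, -14)*(462 + (-241 + I)*(-186 + 89)) = (2 - 1*(-14)*(-5))*(462 + (-241 + 2)*(-186 + 89)) = (2 - 70)*(462 - 239*(-97)) = -68*(462 + 23183) = -68*23645 = -1607860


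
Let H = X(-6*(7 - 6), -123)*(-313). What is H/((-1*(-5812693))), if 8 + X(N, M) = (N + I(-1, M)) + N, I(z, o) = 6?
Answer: 4382/5812693 ≈ 0.00075387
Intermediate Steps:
X(N, M) = -2 + 2*N (X(N, M) = -8 + ((N + 6) + N) = -8 + ((6 + N) + N) = -8 + (6 + 2*N) = -2 + 2*N)
H = 4382 (H = (-2 + 2*(-6*(7 - 6)))*(-313) = (-2 + 2*(-6*1))*(-313) = (-2 + 2*(-6))*(-313) = (-2 - 12)*(-313) = -14*(-313) = 4382)
H/((-1*(-5812693))) = 4382/((-1*(-5812693))) = 4382/5812693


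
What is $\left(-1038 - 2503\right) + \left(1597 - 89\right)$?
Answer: $-2033$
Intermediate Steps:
$\left(-1038 - 2503\right) + \left(1597 - 89\right) = -3541 + 1508 = -2033$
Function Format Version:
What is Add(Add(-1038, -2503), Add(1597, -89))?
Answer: -2033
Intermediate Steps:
Add(Add(-1038, -2503), Add(1597, -89)) = Add(-3541, 1508) = -2033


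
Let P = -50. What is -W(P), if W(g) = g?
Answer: 50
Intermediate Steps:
-W(P) = -1*(-50) = 50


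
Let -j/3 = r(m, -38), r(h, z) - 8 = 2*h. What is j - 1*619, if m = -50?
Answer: -343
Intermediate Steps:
r(h, z) = 8 + 2*h
j = 276 (j = -3*(8 + 2*(-50)) = -3*(8 - 100) = -3*(-92) = 276)
j - 1*619 = 276 - 1*619 = 276 - 619 = -343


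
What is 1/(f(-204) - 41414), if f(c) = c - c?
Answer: -1/41414 ≈ -2.4146e-5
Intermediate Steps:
f(c) = 0
1/(f(-204) - 41414) = 1/(0 - 41414) = 1/(-41414) = -1/41414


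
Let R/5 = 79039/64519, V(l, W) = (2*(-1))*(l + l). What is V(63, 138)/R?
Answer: -16258788/395195 ≈ -41.141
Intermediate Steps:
V(l, W) = -4*l
R = 395195/64519 (R = 5*(79039/64519) = 395195/64519 ≈ 6.1253)
V(63, 138)/R = (-4*63)/(395195/64519) = -252*64519/395195 = -16258788/395195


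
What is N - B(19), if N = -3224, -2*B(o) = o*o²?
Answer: 411/2 ≈ 205.50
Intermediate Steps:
B(o) = -o³/2 (B(o) = -o*o²/2 = -o³/2)
N - B(19) = -3224 - (-1)*19³/2 = -3224 - (-1)*6859/2 = -3224 - 1*(-6859/2) = -3224 + 6859/2 = 411/2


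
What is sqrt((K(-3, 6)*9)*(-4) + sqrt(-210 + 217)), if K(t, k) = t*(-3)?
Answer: sqrt(-324 + sqrt(7)) ≈ 17.926*I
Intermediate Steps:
K(t, k) = -3*t
sqrt((K(-3, 6)*9)*(-4) + sqrt(-210 + 217)) = sqrt((-3*(-3)*9)*(-4) + sqrt(-210 + 217)) = sqrt((9*9)*(-4) + sqrt(7)) = sqrt(81*(-4) + sqrt(7)) = sqrt(-324 + sqrt(7))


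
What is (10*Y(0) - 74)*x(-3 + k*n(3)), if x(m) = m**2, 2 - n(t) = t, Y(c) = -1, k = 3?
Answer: -3024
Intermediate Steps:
n(t) = 2 - t
(10*Y(0) - 74)*x(-3 + k*n(3)) = (10*(-1) - 74)*(-3 + 3*(2 - 1*3))**2 = (-10 - 74)*(-3 + 3*(2 - 3))**2 = -84*(-3 + 3*(-1))**2 = -84*(-3 - 3)**2 = -84*(-6)**2 = -84*36 = -3024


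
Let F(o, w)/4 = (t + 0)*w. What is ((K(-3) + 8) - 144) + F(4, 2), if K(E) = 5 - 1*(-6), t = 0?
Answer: -125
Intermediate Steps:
K(E) = 11 (K(E) = 5 + 6 = 11)
F(o, w) = 0 (F(o, w) = 4*((0 + 0)*w) = 4*(0*w) = 4*0 = 0)
((K(-3) + 8) - 144) + F(4, 2) = ((11 + 8) - 144) + 0 = (19 - 144) + 0 = -125 + 0 = -125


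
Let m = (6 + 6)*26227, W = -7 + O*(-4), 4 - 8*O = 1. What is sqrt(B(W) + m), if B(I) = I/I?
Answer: 5*sqrt(12589) ≈ 561.00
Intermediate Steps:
O = 3/8 (O = 1/2 - 1/8*1 = 1/2 - 1/8 = 3/8 ≈ 0.37500)
W = -17/2 (W = -7 + (3/8)*(-4) = -7 - 3/2 = -17/2 ≈ -8.5000)
m = 314724 (m = 12*26227 = 314724)
B(I) = 1
sqrt(B(W) + m) = sqrt(1 + 314724) = sqrt(314725) = 5*sqrt(12589)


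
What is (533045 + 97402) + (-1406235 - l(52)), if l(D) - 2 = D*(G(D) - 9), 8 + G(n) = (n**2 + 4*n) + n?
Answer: -929034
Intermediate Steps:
G(n) = -8 + n**2 + 5*n (G(n) = -8 + ((n**2 + 4*n) + n) = -8 + (n**2 + 5*n) = -8 + n**2 + 5*n)
l(D) = 2 + D*(-17 + D**2 + 5*D) (l(D) = 2 + D*((-8 + D**2 + 5*D) - 9) = 2 + D*(-17 + D**2 + 5*D))
(533045 + 97402) + (-1406235 - l(52)) = (533045 + 97402) + (-1406235 - (2 + 52**3 - 17*52 + 5*52**2)) = 630447 + (-1406235 - (2 + 140608 - 884 + 5*2704)) = 630447 + (-1406235 - (2 + 140608 - 884 + 13520)) = 630447 + (-1406235 - 1*153246) = 630447 + (-1406235 - 153246) = 630447 - 1559481 = -929034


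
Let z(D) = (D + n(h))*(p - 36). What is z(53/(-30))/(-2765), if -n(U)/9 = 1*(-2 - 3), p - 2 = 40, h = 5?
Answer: -1297/13825 ≈ -0.093816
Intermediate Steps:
p = 42 (p = 2 + 40 = 42)
n(U) = 45 (n(U) = -9*(-2 - 3) = -9*(-5) = 45)
z(D) = 270 + 6*D (z(D) = (D + 45)*(42 - 36) = (45 + D)*6 = 270 + 6*D)
z(53/(-30))/(-2765) = (270 + 6*(53/(-30)))/(-2765) = (270 + 6*(53*(-1/30)))*(-1/2765) = (270 + 6*(-53/30))*(-1/2765) = (270 - 53/5)*(-1/2765) = (1297/5)*(-1/2765) = -1297/13825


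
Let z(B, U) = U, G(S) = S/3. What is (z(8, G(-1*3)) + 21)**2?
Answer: 400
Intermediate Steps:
G(S) = S/3 (G(S) = S*(1/3) = S/3)
(z(8, G(-1*3)) + 21)**2 = ((-1*3)/3 + 21)**2 = ((1/3)*(-3) + 21)**2 = (-1 + 21)**2 = 20**2 = 400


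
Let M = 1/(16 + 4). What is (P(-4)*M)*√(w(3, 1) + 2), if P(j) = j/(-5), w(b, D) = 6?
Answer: 2*√2/25 ≈ 0.11314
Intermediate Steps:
M = 1/20 ≈ 0.050000
P(j) = -j/5 (P(j) = j*(-⅕) = -j/5)
(P(-4)*M)*√(w(3, 1) + 2) = (-⅕*(-4)*(1/20))*√(6 + 2) = ((⅘)*(1/20))*√8 = (2*√2)/25 = 2*√2/25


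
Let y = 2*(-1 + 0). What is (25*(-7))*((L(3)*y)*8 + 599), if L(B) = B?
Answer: -96425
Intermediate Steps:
y = -2 (y = 2*(-1) = -2)
(25*(-7))*((L(3)*y)*8 + 599) = (25*(-7))*((3*(-2))*8 + 599) = -175*(-6*8 + 599) = -175*(-48 + 599) = -175*551 = -96425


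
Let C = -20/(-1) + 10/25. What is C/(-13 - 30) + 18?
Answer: 3768/215 ≈ 17.526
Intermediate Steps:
C = 102/5 (C = -20*(-1) + 10*(1/25) = 20 + ⅖ = 102/5 ≈ 20.400)
C/(-13 - 30) + 18 = 102/(5*(-13 - 30)) + 18 = (102/5)/(-43) + 18 = (102/5)*(-1/43) + 18 = -102/215 + 18 = 3768/215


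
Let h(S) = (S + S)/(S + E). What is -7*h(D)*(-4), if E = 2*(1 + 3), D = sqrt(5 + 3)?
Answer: -8 + 16*sqrt(2) ≈ 14.627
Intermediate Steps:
D = 2*sqrt(2) (D = sqrt(8) = 2*sqrt(2) ≈ 2.8284)
E = 8 (E = 2*4 = 8)
h(S) = 2*S/(8 + S) (h(S) = (S + S)/(S + 8) = (2*S)/(8 + S) = 2*S/(8 + S))
-7*h(D)*(-4) = -14*2*sqrt(2)/(8 + 2*sqrt(2))*(-4) = -28*sqrt(2)/(8 + 2*sqrt(2))*(-4) = 112*sqrt(2)/(8 + 2*sqrt(2))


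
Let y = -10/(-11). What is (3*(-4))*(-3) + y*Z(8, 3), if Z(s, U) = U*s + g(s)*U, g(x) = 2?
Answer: 696/11 ≈ 63.273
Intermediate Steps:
y = 10/11 (y = -10*(-1/11) = 10/11 ≈ 0.90909)
Z(s, U) = 2*U + U*s (Z(s, U) = U*s + 2*U = 2*U + U*s)
(3*(-4))*(-3) + y*Z(8, 3) = (3*(-4))*(-3) + 10*(3*(2 + 8))/11 = -12*(-3) + 10*(3*10)/11 = 36 + (10/11)*30 = 36 + 300/11 = 696/11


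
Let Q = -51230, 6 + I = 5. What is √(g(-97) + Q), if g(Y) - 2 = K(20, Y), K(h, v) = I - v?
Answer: 2*I*√12783 ≈ 226.12*I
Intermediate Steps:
I = -1 (I = -6 + 5 = -1)
K(h, v) = -1 - v
g(Y) = 1 - Y (g(Y) = 2 + (-1 - Y) = 1 - Y)
√(g(-97) + Q) = √((1 - 1*(-97)) - 51230) = √((1 + 97) - 51230) = √(98 - 51230) = √(-51132) = 2*I*√12783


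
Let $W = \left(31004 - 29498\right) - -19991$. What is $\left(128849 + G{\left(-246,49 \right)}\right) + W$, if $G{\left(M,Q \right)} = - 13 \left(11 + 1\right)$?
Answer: $150190$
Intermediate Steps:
$G{\left(M,Q \right)} = -156$ ($G{\left(M,Q \right)} = - 13 \cdot 12 = \left(-1\right) 156 = -156$)
$W = 21497$ ($W = 1506 + 19991 = 21497$)
$\left(128849 + G{\left(-246,49 \right)}\right) + W = \left(128849 - 156\right) + 21497 = 128693 + 21497 = 150190$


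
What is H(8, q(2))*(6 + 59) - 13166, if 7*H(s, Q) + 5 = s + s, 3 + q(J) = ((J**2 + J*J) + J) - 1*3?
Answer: -91447/7 ≈ -13064.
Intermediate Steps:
q(J) = -6 + J + 2*J**2 (q(J) = -3 + (((J**2 + J*J) + J) - 1*3) = -3 + (((J**2 + J**2) + J) - 3) = -3 + ((2*J**2 + J) - 3) = -3 + ((J + 2*J**2) - 3) = -3 + (-3 + J + 2*J**2) = -6 + J + 2*J**2)
H(s, Q) = -5/7 + 2*s/7 (H(s, Q) = -5/7 + (s + s)/7 = -5/7 + (2*s)/7 = -5/7 + 2*s/7)
H(8, q(2))*(6 + 59) - 13166 = (-5/7 + (2/7)*8)*(6 + 59) - 13166 = (-5/7 + 16/7)*65 - 13166 = (11/7)*65 - 13166 = 715/7 - 13166 = -91447/7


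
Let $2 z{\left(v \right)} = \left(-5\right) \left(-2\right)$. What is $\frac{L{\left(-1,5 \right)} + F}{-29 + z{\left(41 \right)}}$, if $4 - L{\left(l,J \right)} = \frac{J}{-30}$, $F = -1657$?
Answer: $\frac{9917}{144} \approx 68.868$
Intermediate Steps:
$z{\left(v \right)} = 5$ ($z{\left(v \right)} = \frac{\left(-5\right) \left(-2\right)}{2} = \frac{1}{2} \cdot 10 = 5$)
$L{\left(l,J \right)} = 4 + \frac{J}{30}$ ($L{\left(l,J \right)} = 4 - \frac{J}{-30} = 4 - J \left(- \frac{1}{30}\right) = 4 - - \frac{J}{30} = 4 + \frac{J}{30}$)
$\frac{L{\left(-1,5 \right)} + F}{-29 + z{\left(41 \right)}} = \frac{\left(4 + \frac{1}{30} \cdot 5\right) - 1657}{-29 + 5} = \frac{\left(4 + \frac{1}{6}\right) - 1657}{-24} = \left(\frac{25}{6} - 1657\right) \left(- \frac{1}{24}\right) = \left(- \frac{9917}{6}\right) \left(- \frac{1}{24}\right) = \frac{9917}{144}$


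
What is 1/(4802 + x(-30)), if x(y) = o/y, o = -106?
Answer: 15/72083 ≈ 0.00020809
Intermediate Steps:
x(y) = -106/y
1/(4802 + x(-30)) = 1/(4802 - 106/(-30)) = 1/(4802 - 106*(-1/30)) = 1/(4802 + 53/15) = 1/(72083/15) = 15/72083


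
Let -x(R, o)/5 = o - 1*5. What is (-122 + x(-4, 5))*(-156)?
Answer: 19032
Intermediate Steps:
x(R, o) = 25 - 5*o (x(R, o) = -5*(o - 1*5) = -5*(o - 5) = -5*(-5 + o) = 25 - 5*o)
(-122 + x(-4, 5))*(-156) = (-122 + (25 - 5*5))*(-156) = (-122 + (25 - 25))*(-156) = (-122 + 0)*(-156) = -122*(-156) = 19032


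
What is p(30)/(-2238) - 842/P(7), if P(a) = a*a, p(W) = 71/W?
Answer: -56535359/3289860 ≈ -17.185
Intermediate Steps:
P(a) = a²
p(30)/(-2238) - 842/P(7) = (71/30)/(-2238) - 842/(7²) = (71*(1/30))*(-1/2238) - 842/49 = (71/30)*(-1/2238) - 842*1/49 = -71/67140 - 842/49 = -56535359/3289860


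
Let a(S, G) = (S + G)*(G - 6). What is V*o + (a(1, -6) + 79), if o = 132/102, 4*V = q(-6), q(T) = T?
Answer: 2330/17 ≈ 137.06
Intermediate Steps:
a(S, G) = (-6 + G)*(G + S) (a(S, G) = (G + S)*(-6 + G) = (-6 + G)*(G + S))
V = -3/2 (V = (1/4)*(-6) = -3/2 ≈ -1.5000)
o = 22/17 (o = 132*(1/102) = 22/17 ≈ 1.2941)
V*o + (a(1, -6) + 79) = -3/2*22/17 + (((-6)**2 - 6*(-6) - 6*1 - 6*1) + 79) = -33/17 + ((36 + 36 - 6 - 6) + 79) = -33/17 + (60 + 79) = -33/17 + 139 = 2330/17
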